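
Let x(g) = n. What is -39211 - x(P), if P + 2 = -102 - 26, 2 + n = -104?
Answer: -39105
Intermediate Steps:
n = -106 (n = -2 - 104 = -106)
P = -130 (P = -2 + (-102 - 26) = -2 - 128 = -130)
x(g) = -106
-39211 - x(P) = -39211 - 1*(-106) = -39211 + 106 = -39105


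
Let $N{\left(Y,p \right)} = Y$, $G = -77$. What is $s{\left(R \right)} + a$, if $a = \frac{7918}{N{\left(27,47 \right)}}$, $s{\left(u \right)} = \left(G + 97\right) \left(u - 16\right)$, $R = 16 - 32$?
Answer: $- \frac{9362}{27} \approx -346.74$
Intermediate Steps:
$R = -16$ ($R = 16 - 32 = -16$)
$s{\left(u \right)} = -320 + 20 u$ ($s{\left(u \right)} = \left(-77 + 97\right) \left(u - 16\right) = 20 \left(-16 + u\right) = -320 + 20 u$)
$a = \frac{7918}{27} \approx 293.26$
$s{\left(R \right)} + a = \left(-320 + 20 \left(-16\right)\right) + \frac{7918}{27} = \left(-320 - 320\right) + \frac{7918}{27} = -640 + \frac{7918}{27} = - \frac{9362}{27}$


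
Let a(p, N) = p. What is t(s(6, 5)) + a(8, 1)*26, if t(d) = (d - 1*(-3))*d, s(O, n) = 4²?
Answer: 512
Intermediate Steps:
s(O, n) = 16
t(d) = d*(3 + d) (t(d) = (d + 3)*d = (3 + d)*d = d*(3 + d))
t(s(6, 5)) + a(8, 1)*26 = 16*(3 + 16) + 8*26 = 16*19 + 208 = 304 + 208 = 512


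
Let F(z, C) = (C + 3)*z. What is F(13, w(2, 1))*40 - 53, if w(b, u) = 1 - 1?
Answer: 1507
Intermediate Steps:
w(b, u) = 0
F(z, C) = z*(3 + C) (F(z, C) = (3 + C)*z = z*(3 + C))
F(13, w(2, 1))*40 - 53 = (13*(3 + 0))*40 - 53 = (13*3)*40 - 53 = 39*40 - 53 = 1560 - 53 = 1507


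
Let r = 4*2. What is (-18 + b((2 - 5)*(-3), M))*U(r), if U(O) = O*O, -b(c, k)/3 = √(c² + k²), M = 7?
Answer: -1152 - 192*√130 ≈ -3341.1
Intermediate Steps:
r = 8
b(c, k) = -3*√(c² + k²)
U(O) = O²
(-18 + b((2 - 5)*(-3), M))*U(r) = (-18 - 3*√(((2 - 5)*(-3))² + 7²))*8² = (-18 - 3*√((-3*(-3))² + 49))*64 = (-18 - 3*√(9² + 49))*64 = (-18 - 3*√(81 + 49))*64 = (-18 - 3*√130)*64 = -1152 - 192*√130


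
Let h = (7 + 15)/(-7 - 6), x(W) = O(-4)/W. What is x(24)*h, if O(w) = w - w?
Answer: 0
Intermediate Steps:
O(w) = 0
x(W) = 0 (x(W) = 0/W = 0)
h = -22/13 (h = 22/(-13) = 22*(-1/13) = -22/13 ≈ -1.6923)
x(24)*h = 0*(-22/13) = 0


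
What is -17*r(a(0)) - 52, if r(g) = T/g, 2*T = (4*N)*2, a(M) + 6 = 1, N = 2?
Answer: -124/5 ≈ -24.800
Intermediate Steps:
a(M) = -5 (a(M) = -6 + 1 = -5)
T = 8 (T = ((4*2)*2)/2 = (8*2)/2 = (½)*16 = 8)
r(g) = 8/g
-17*r(a(0)) - 52 = -136/(-5) - 52 = -136*(-1)/5 - 52 = -17*(-8/5) - 52 = 136/5 - 52 = -124/5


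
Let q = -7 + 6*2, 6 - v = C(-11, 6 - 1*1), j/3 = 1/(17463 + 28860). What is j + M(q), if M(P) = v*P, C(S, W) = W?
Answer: 77206/15441 ≈ 5.0001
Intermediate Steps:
j = 1/15441 (j = 3/(17463 + 28860) = 3/46323 = 3*(1/46323) = 1/15441 ≈ 6.4763e-5)
v = 1 (v = 6 - (6 - 1*1) = 6 - (6 - 1) = 6 - 1*5 = 6 - 5 = 1)
q = 5 (q = -7 + 12 = 5)
M(P) = P (M(P) = 1*P = P)
j + M(q) = 1/15441 + 5 = 77206/15441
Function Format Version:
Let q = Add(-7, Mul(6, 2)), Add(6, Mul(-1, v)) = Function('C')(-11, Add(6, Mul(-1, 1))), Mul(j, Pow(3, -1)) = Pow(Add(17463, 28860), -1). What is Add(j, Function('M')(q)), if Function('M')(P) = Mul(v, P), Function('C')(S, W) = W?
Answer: Rational(77206, 15441) ≈ 5.0001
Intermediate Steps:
j = Rational(1, 15441) (j = Mul(3, Pow(Add(17463, 28860), -1)) = Mul(3, Pow(46323, -1)) = Mul(3, Rational(1, 46323)) = Rational(1, 15441) ≈ 6.4763e-5)
v = 1 (v = Add(6, Mul(-1, Add(6, Mul(-1, 1)))) = Add(6, Mul(-1, Add(6, -1))) = Add(6, Mul(-1, 5)) = Add(6, -5) = 1)
q = 5 (q = Add(-7, 12) = 5)
Function('M')(P) = P (Function('M')(P) = Mul(1, P) = P)
Add(j, Function('M')(q)) = Add(Rational(1, 15441), 5) = Rational(77206, 15441)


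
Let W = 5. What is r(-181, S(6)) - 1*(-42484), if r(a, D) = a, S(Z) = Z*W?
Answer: 42303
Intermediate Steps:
S(Z) = 5*Z (S(Z) = Z*5 = 5*Z)
r(-181, S(6)) - 1*(-42484) = -181 - 1*(-42484) = -181 + 42484 = 42303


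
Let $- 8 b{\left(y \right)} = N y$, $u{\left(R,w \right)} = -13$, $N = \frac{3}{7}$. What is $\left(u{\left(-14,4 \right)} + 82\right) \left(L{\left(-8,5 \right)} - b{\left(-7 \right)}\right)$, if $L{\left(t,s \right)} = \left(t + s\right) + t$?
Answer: $- \frac{6279}{8} \approx -784.88$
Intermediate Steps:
$N = \frac{3}{7}$ ($N = 3 \cdot \frac{1}{7} = \frac{3}{7} \approx 0.42857$)
$L{\left(t,s \right)} = s + 2 t$ ($L{\left(t,s \right)} = \left(s + t\right) + t = s + 2 t$)
$b{\left(y \right)} = - \frac{3 y}{56}$ ($b{\left(y \right)} = - \frac{\frac{3}{7} y}{8} = - \frac{3 y}{56}$)
$\left(u{\left(-14,4 \right)} + 82\right) \left(L{\left(-8,5 \right)} - b{\left(-7 \right)}\right) = \left(-13 + 82\right) \left(\left(5 + 2 \left(-8\right)\right) - \left(- \frac{3}{56}\right) \left(-7\right)\right) = 69 \left(\left(5 - 16\right) - \frac{3}{8}\right) = 69 \left(-11 - \frac{3}{8}\right) = 69 \left(- \frac{91}{8}\right) = - \frac{6279}{8}$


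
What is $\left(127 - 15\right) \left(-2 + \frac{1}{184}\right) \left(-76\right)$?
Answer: $\frac{390488}{23} \approx 16978.0$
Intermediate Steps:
$\left(127 - 15\right) \left(-2 + \frac{1}{184}\right) \left(-76\right) = 112 \left(-2 + \frac{1}{184}\right) \left(-76\right) = 112 \left(- \frac{367}{184}\right) \left(-76\right) = \left(- \frac{5138}{23}\right) \left(-76\right) = \frac{390488}{23}$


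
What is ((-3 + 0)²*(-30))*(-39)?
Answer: 10530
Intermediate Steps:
((-3 + 0)²*(-30))*(-39) = ((-3)²*(-30))*(-39) = (9*(-30))*(-39) = -270*(-39) = 10530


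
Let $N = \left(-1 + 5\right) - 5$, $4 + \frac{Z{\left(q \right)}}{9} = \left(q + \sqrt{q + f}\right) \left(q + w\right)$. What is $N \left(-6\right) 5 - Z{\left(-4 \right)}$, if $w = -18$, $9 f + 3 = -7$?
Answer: $-726 + 66 i \sqrt{46} \approx -726.0 + 447.63 i$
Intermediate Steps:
$f = - \frac{10}{9}$ ($f = - \frac{1}{3} + \frac{1}{9} \left(-7\right) = - \frac{1}{3} - \frac{7}{9} = - \frac{10}{9} \approx -1.1111$)
$Z{\left(q \right)} = -36 + 9 \left(-18 + q\right) \left(q + \sqrt{- \frac{10}{9} + q}\right)$ ($Z{\left(q \right)} = -36 + 9 \left(q + \sqrt{q - \frac{10}{9}}\right) \left(q - 18\right) = -36 + 9 \left(q + \sqrt{- \frac{10}{9} + q}\right) \left(-18 + q\right) = -36 + 9 \left(-18 + q\right) \left(q + \sqrt{- \frac{10}{9} + q}\right)$)
$N = -1$ ($N = 4 - 5 = -1$)
$N \left(-6\right) 5 - Z{\left(-4 \right)} = \left(-1\right) \left(-6\right) 5 - \left(-36 - -648 - 54 \sqrt{-10 + 9 \left(-4\right)} + 9 \left(-4\right)^{2} + 3 \left(-4\right) \sqrt{-10 + 9 \left(-4\right)}\right) = 6 \cdot 5 - \left(-36 + 648 - 54 \sqrt{-10 - 36} + 9 \cdot 16 + 3 \left(-4\right) \sqrt{-10 - 36}\right) = 30 - \left(-36 + 648 - 54 \sqrt{-46} + 144 + 3 \left(-4\right) \sqrt{-46}\right) = 30 - \left(-36 + 648 - 54 i \sqrt{46} + 144 + 3 \left(-4\right) i \sqrt{46}\right) = 30 - \left(-36 + 648 - 54 i \sqrt{46} + 144 - 12 i \sqrt{46}\right) = 30 - \left(756 - 66 i \sqrt{46}\right) = -726 + 66 i \sqrt{46}$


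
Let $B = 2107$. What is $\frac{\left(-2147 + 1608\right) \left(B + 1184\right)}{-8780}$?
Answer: $\frac{1773849}{8780} \approx 202.03$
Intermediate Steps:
$\frac{\left(-2147 + 1608\right) \left(B + 1184\right)}{-8780} = \frac{\left(-2147 + 1608\right) \left(2107 + 1184\right)}{-8780} = \left(-539\right) 3291 \left(- \frac{1}{8780}\right) = \left(-1773849\right) \left(- \frac{1}{8780}\right) = \frac{1773849}{8780}$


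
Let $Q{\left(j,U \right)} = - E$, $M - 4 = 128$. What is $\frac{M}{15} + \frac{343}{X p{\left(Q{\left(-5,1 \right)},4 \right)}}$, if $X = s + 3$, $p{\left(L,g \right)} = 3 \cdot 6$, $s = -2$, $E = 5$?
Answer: $\frac{2507}{90} \approx 27.856$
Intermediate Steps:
$M = 132$ ($M = 4 + 128 = 132$)
$Q{\left(j,U \right)} = -5$ ($Q{\left(j,U \right)} = \left(-1\right) 5 = -5$)
$p{\left(L,g \right)} = 18$
$X = 1$ ($X = -2 + 3 = 1$)
$\frac{M}{15} + \frac{343}{X p{\left(Q{\left(-5,1 \right)},4 \right)}} = \frac{132}{15} + \frac{343}{1 \cdot 18} = 132 \cdot \frac{1}{15} + \frac{343}{18} = \frac{44}{5} + 343 \cdot \frac{1}{18} = \frac{44}{5} + \frac{343}{18} = \frac{2507}{90}$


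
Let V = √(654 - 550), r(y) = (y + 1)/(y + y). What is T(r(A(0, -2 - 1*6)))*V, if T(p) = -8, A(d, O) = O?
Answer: -16*√26 ≈ -81.584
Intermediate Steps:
r(y) = (1 + y)/(2*y) (r(y) = (1 + y)/((2*y)) = (1 + y)*(1/(2*y)) = (1 + y)/(2*y))
V = 2*√26 (V = √104 = 2*√26 ≈ 10.198)
T(r(A(0, -2 - 1*6)))*V = -16*√26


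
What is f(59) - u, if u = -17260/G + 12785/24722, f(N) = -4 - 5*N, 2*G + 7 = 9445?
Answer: -34515902977/116663118 ≈ -295.86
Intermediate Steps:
G = 4719 (G = -7/2 + (1/2)*9445 = -7/2 + 9445/2 = 4719)
u = -366369305/116663118 (u = -17260/4719 + 12785/24722 = -366369305/116663118 ≈ -3.1404)
f(59) - u = (-4 - 5*59) - 1*(-366369305/116663118) = (-4 - 295) + 366369305/116663118 = -299 + 366369305/116663118 = -34515902977/116663118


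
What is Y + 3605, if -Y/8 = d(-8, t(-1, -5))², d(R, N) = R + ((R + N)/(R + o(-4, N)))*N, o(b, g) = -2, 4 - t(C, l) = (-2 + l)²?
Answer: -482493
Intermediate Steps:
t(C, l) = 4 - (-2 + l)²
d(R, N) = R + N*(N + R)/(-2 + R) (d(R, N) = R + ((R + N)/(R - 2))*N = R + ((N + R)/(-2 + R))*N = R + N*(N + R)/(-2 + R))
Y = -486098 (Y = -8*((-5*(4 - 1*(-5)))² + (-8)² - 2*(-8) - 5*(4 - 1*(-5))*(-8))²/(-2 - 8)² = -8*((-5*(4 + 5))² + 64 + 16 - 5*(4 + 5)*(-8))²/100 = -8*((-5*9)² + 64 + 16 - 5*9*(-8))²/100 = -8*((-45)² + 64 + 16 - 45*(-8))²/100 = -8*(2025 + 64 + 16 + 360)²/100 = -8*(-⅒*2465)² = -8*(-493/2)² = -8*243049/4 = -486098)
Y + 3605 = -486098 + 3605 = -482493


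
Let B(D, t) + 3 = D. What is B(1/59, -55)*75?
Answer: -13200/59 ≈ -223.73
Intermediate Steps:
B(D, t) = -3 + D
B(1/59, -55)*75 = (-3 + 1/59)*75 = -176/59*75 = -13200/59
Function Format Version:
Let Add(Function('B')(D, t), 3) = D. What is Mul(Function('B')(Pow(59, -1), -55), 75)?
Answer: Rational(-13200, 59) ≈ -223.73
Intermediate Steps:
Function('B')(D, t) = Add(-3, D)
Mul(Function('B')(Pow(59, -1), -55), 75) = Mul(Add(-3, Pow(59, -1)), 75) = Mul(Add(-3, Rational(1, 59)), 75) = Mul(Rational(-176, 59), 75) = Rational(-13200, 59)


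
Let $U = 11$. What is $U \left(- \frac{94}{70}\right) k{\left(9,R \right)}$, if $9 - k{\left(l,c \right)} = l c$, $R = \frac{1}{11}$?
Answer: $- \frac{846}{7} \approx -120.86$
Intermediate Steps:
$R = \frac{1}{11} \approx 0.090909$
$k{\left(l,c \right)} = 9 - c l$ ($k{\left(l,c \right)} = 9 - l c = 9 - c l$)
$U \left(- \frac{94}{70}\right) k{\left(9,R \right)} = 11 \left(- \frac{94}{70}\right) \left(9 - \frac{1}{11} \cdot 9\right) = 11 \left(\left(-94\right) \frac{1}{70}\right) \left(9 - \frac{9}{11}\right) = 11 \left(- \frac{47}{35}\right) \frac{90}{11} = \left(- \frac{517}{35}\right) \frac{90}{11} = - \frac{846}{7}$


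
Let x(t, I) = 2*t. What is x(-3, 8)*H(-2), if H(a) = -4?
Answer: 24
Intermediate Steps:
x(-3, 8)*H(-2) = (2*(-3))*(-4) = -6*(-4) = 24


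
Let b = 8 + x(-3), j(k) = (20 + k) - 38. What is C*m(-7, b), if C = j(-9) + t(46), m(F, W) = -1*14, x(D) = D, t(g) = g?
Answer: -266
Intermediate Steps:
j(k) = -18 + k
b = 5 (b = 8 - 3 = 5)
m(F, W) = -14
C = 19 (C = (-18 - 9) + 46 = -27 + 46 = 19)
C*m(-7, b) = 19*(-14) = -266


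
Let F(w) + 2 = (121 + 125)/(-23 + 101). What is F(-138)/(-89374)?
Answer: -15/1161862 ≈ -1.2910e-5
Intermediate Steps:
F(w) = 15/13 (F(w) = -2 + (121 + 125)/(-23 + 101) = -2 + 246/78 = -2 + 246*(1/78) = -2 + 41/13 = 15/13)
F(-138)/(-89374) = (15/13)/(-89374) = (15/13)*(-1/89374) = -15/1161862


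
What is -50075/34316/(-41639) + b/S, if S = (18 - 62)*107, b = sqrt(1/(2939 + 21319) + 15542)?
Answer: 50075/1428883924 - sqrt(9145698689946)/114206664 ≈ -0.026445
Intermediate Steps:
b = sqrt(9145698689946)/24258 (b = sqrt(1/24258 + 15542) = sqrt(377017837/24258) = sqrt(9145698689946)/24258 ≈ 124.67)
S = -4708 (S = -44*107 = -4708)
-50075/34316/(-41639) + b/S = -50075/34316/(-41639) + (sqrt(9145698689946)/24258)/(-4708) = -50075*1/34316*(-1/41639) + (sqrt(9145698689946)/24258)*(-1/4708) = -50075/34316*(-1/41639) - sqrt(9145698689946)/114206664 = 50075/1428883924 - sqrt(9145698689946)/114206664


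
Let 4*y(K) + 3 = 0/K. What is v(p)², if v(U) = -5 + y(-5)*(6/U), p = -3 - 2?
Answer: 1681/100 ≈ 16.810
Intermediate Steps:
y(K) = -¾ (y(K) = -¾ + (0/K)/4 = -¾ + (¼)*0 = -¾ + 0 = -¾)
p = -5
v(U) = -5 - 9/(2*U)
v(p)² = (-5 - 9/2/(-5))² = (-5 - 9/2*(-⅕))² = (-5 + 9/10)² = (-41/10)² = 1681/100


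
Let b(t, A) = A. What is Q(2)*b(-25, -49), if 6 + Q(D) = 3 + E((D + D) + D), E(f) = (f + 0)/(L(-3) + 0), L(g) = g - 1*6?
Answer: 539/3 ≈ 179.67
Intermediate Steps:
L(g) = -6 + g (L(g) = g - 6 = -6 + g)
E(f) = -f/9 (E(f) = (f + 0)/((-6 - 3) + 0) = f/(-9 + 0) = f/(-9) = f*(-⅑) = -f/9)
Q(D) = -3 - D/3 (Q(D) = -6 + (3 - ((D + D) + D)/9) = -6 + (3 - (2*D + D)/9) = -6 + (3 - D/3) = -3 - D/3)
Q(2)*b(-25, -49) = (-3 - ⅓*2)*(-49) = (-3 - ⅔)*(-49) = -11/3*(-49) = 539/3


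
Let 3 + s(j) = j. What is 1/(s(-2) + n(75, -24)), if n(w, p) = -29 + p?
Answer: -1/58 ≈ -0.017241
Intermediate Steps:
s(j) = -3 + j
1/(s(-2) + n(75, -24)) = 1/((-3 - 2) + (-29 - 24)) = 1/(-5 - 53) = 1/(-58) = -1/58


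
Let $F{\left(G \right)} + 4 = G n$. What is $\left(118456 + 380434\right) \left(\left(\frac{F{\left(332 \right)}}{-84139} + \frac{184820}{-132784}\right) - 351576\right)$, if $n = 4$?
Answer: $- \frac{244950801396025618635}{1396539122} \approx -1.754 \cdot 10^{11}$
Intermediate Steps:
$F{\left(G \right)} = -4 + 4 G$ ($F{\left(G \right)} = -4 + G 4 = -4 + 4 G$)
$\left(118456 + 380434\right) \left(\left(\frac{F{\left(332 \right)}}{-84139} + \frac{184820}{-132784}\right) - 351576\right) = \left(118456 + 380434\right) \left(\left(\frac{-4 + 4 \cdot 332}{-84139} + \frac{184820}{-132784}\right) - 351576\right) = 498890 \left(\left(\left(-4 + 1328\right) \left(- \frac{1}{84139}\right) + 184820 \left(- \frac{1}{132784}\right)\right) - 351576\right) = 498890 \left(\left(1324 \left(- \frac{1}{84139}\right) - \frac{46205}{33196}\right) - 351576\right) = 498890 \left(\left(- \frac{1324}{84139} - \frac{46205}{33196}\right) - 351576\right) = 498890 \left(- \frac{3931593999}{2793078244} - 351576\right) = 498890 \left(- \frac{981983208306543}{2793078244}\right) = - \frac{244950801396025618635}{1396539122}$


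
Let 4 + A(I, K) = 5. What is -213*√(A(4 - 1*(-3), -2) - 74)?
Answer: -213*I*√73 ≈ -1819.9*I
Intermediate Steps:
A(I, K) = 1 (A(I, K) = -4 + 5 = 1)
-213*√(A(4 - 1*(-3), -2) - 74) = -213*√(1 - 74) = -213*I*√73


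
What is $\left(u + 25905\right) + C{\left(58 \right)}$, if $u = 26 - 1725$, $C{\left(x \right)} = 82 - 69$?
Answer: $24219$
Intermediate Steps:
$C{\left(x \right)} = 13$ ($C{\left(x \right)} = 82 - 69 = 13$)
$u = -1699$ ($u = 26 - 1725 = -1699$)
$\left(u + 25905\right) + C{\left(58 \right)} = \left(-1699 + 25905\right) + 13 = 24206 + 13 = 24219$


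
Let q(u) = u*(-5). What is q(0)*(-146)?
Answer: 0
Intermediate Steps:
q(u) = -5*u
q(0)*(-146) = -5*0*(-146) = 0*(-146) = 0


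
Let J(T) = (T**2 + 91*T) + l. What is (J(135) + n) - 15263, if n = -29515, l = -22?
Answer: -14290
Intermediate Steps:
J(T) = -22 + T**2 + 91*T (J(T) = (T**2 + 91*T) - 22 = -22 + T**2 + 91*T)
(J(135) + n) - 15263 = ((-22 + 135**2 + 91*135) - 29515) - 15263 = ((-22 + 18225 + 12285) - 29515) - 15263 = (30488 - 29515) - 15263 = 973 - 15263 = -14290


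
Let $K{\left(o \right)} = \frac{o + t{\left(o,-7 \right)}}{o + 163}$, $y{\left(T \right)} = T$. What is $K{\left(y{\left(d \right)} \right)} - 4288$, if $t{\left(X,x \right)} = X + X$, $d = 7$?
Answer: $- \frac{728939}{170} \approx -4287.9$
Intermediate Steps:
$t{\left(X,x \right)} = 2 X$
$K{\left(o \right)} = \frac{3 o}{163 + o}$ ($K{\left(o \right)} = \frac{o + 2 o}{o + 163} = \frac{3 o}{163 + o}$)
$K{\left(y{\left(d \right)} \right)} - 4288 = 3 \cdot 7 \frac{1}{163 + 7} - 4288 = 3 \cdot 7 \cdot \frac{1}{170} - 4288 = \frac{21}{170} - 4288 = - \frac{728939}{170}$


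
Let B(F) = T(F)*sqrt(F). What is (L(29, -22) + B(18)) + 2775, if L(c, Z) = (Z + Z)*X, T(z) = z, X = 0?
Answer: 2775 + 54*sqrt(2) ≈ 2851.4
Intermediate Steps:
B(F) = F**(3/2) (B(F) = F*sqrt(F) = F**(3/2))
L(c, Z) = 0 (L(c, Z) = (Z + Z)*0 = (2*Z)*0 = 0)
(L(29, -22) + B(18)) + 2775 = (0 + 18**(3/2)) + 2775 = (0 + 54*sqrt(2)) + 2775 = 54*sqrt(2) + 2775 = 2775 + 54*sqrt(2)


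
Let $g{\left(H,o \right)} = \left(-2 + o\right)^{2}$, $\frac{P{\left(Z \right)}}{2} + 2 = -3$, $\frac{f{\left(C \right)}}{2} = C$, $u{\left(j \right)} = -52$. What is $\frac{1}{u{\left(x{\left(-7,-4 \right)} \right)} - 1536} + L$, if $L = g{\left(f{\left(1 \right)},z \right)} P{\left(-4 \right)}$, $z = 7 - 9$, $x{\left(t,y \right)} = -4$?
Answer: $- \frac{254081}{1588} \approx -160.0$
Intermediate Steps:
$z = -2$
$f{\left(C \right)} = 2 C$
$P{\left(Z \right)} = -10$ ($P{\left(Z \right)} = -4 + 2 \left(-3\right) = -4 - 6 = -10$)
$L = -160$ ($L = \left(-2 - 2\right)^{2} \left(-10\right) = \left(-4\right)^{2} \left(-10\right) = 16 \left(-10\right) = -160$)
$\frac{1}{u{\left(x{\left(-7,-4 \right)} \right)} - 1536} + L = \frac{1}{-52 - 1536} - 160 = \frac{1}{-1588} - 160 = - \frac{1}{1588} - 160 = - \frac{254081}{1588}$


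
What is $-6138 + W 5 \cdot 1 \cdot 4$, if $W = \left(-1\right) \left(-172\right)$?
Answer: $-2698$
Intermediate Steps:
$W = 172$
$-6138 + W 5 \cdot 1 \cdot 4 = -6138 + 172 \cdot 5 \cdot 1 \cdot 4 = -6138 + 172 \cdot 5 \cdot 4 = -6138 + 172 \cdot 20 = -6138 + 3440 = -2698$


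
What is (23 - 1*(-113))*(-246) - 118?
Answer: -33574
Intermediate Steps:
(23 - 1*(-113))*(-246) - 118 = (23 + 113)*(-246) - 118 = 136*(-246) - 118 = -33456 - 118 = -33574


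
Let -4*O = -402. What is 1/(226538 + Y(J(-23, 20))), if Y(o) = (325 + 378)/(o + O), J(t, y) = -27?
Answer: 147/33302492 ≈ 4.4141e-6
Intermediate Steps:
O = 201/2 (O = -¼*(-402) = 201/2 ≈ 100.50)
Y(o) = 703/(201/2 + o) (Y(o) = (325 + 378)/(o + 201/2) = 703/(201/2 + o))
1/(226538 + Y(J(-23, 20))) = 1/(226538 + 1406/(201 + 2*(-27))) = 1/(226538 + 1406/(201 - 54)) = 1/(226538 + 1406/147) = 1/(33302492/147) = 147/33302492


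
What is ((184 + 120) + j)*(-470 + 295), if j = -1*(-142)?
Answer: -78050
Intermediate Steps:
j = 142
((184 + 120) + j)*(-470 + 295) = ((184 + 120) + 142)*(-470 + 295) = (304 + 142)*(-175) = 446*(-175) = -78050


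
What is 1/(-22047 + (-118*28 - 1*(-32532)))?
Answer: 1/7181 ≈ 0.00013926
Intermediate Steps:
1/(-22047 + (-118*28 - 1*(-32532))) = 1/(-22047 + (-3304 + 32532)) = 1/(-22047 + 29228) = 1/7181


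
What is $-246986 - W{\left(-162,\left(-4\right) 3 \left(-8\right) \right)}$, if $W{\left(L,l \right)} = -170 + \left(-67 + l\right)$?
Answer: $-246845$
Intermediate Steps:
$W{\left(L,l \right)} = -237 + l$
$-246986 - W{\left(-162,\left(-4\right) 3 \left(-8\right) \right)} = -246986 - \left(-237 + \left(-4\right) 3 \left(-8\right)\right) = -246986 - \left(-237 - -96\right) = -246986 - \left(-237 + 96\right) = -246986 - -141 = -246986 + 141 = -246845$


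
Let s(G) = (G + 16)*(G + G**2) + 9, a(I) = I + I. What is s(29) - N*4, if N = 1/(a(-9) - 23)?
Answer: 1605523/41 ≈ 39159.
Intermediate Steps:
a(I) = 2*I
N = -1/41 (N = 1/(2*(-9) - 23) = 1/(-18 - 23) = 1/(-41) = -1/41 ≈ -0.024390)
s(G) = 9 + (16 + G)*(G + G**2) (s(G) = (16 + G)*(G + G**2) + 9 = 9 + (16 + G)*(G + G**2))
s(29) - N*4 = (9 + 29**3 + 16*29 + 17*29**2) - (-1)*4/41 = (9 + 24389 + 464 + 17*841) - 1*(-4/41) = (9 + 24389 + 464 + 14297) + 4/41 = 39159 + 4/41 = 1605523/41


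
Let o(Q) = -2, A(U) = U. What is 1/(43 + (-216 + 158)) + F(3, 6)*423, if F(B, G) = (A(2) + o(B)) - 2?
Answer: -12691/15 ≈ -846.07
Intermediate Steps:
F(B, G) = -2 (F(B, G) = (2 - 2) - 2 = 0 - 2 = -2)
1/(43 + (-216 + 158)) + F(3, 6)*423 = 1/(43 + (-216 + 158)) - 2*423 = 1/(43 - 58) - 846 = 1/(-15) - 846 = -1/15 - 846 = -12691/15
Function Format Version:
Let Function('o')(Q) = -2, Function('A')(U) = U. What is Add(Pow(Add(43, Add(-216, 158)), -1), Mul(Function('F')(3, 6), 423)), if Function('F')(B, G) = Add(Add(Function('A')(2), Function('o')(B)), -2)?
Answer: Rational(-12691, 15) ≈ -846.07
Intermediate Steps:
Function('F')(B, G) = -2 (Function('F')(B, G) = Add(Add(2, -2), -2) = Add(0, -2) = -2)
Add(Pow(Add(43, Add(-216, 158)), -1), Mul(Function('F')(3, 6), 423)) = Add(Pow(Add(43, Add(-216, 158)), -1), Mul(-2, 423)) = Add(Pow(Add(43, -58), -1), -846) = Add(Pow(-15, -1), -846) = Add(Rational(-1, 15), -846) = Rational(-12691, 15)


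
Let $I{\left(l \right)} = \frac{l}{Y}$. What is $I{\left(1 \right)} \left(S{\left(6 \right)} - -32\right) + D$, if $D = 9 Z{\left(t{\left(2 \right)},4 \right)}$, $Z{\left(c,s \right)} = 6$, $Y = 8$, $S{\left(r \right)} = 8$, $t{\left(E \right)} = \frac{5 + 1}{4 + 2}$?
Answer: $59$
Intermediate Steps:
$t{\left(E \right)} = 1$ ($t{\left(E \right)} = \frac{6}{6} = 6 \cdot \frac{1}{6} = 1$)
$I{\left(l \right)} = \frac{l}{8}$
$D = 54$ ($D = 9 \cdot 6 = 54$)
$I{\left(1 \right)} \left(S{\left(6 \right)} - -32\right) + D = \frac{1}{8} \cdot 1 \left(8 - -32\right) + 54 = \frac{8 + 32}{8} + 54 = \frac{1}{8} \cdot 40 + 54 = 5 + 54 = 59$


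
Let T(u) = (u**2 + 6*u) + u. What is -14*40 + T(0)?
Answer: -560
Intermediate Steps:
T(u) = u**2 + 7*u
-14*40 + T(0) = -14*40 + 0*(7 + 0) = -560 + 0*7 = -560 + 0 = -560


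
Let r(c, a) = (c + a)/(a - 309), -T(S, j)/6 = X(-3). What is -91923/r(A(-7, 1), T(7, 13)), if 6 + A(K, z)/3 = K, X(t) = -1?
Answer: -9284223/11 ≈ -8.4402e+5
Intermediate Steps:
A(K, z) = -18 + 3*K
T(S, j) = 6 (T(S, j) = -6*(-1) = 6)
r(c, a) = (a + c)/(-309 + a)
-91923/r(A(-7, 1), T(7, 13)) = -91923*(-309 + 6)/(6 + (-18 + 3*(-7))) = -91923*(-303/(6 + (-18 - 21))) = -91923*(-303/(6 - 39)) = -91923/((-1/303*(-33))) = -91923/11/101 = -91923*101/11 = -9284223/11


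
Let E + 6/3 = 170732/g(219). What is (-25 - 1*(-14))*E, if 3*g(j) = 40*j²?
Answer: 3047627/159870 ≈ 19.063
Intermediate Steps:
g(j) = 40*j²/3 (g(j) = (40*j²)/3 = 40*j²/3)
E = -277057/159870 (E = -2 + 170732/(((40/3)*219²)) = -2 + 170732/(((40/3)*47961)) = -2 + 170732/639480 = -2 + 170732*(1/639480) = -2 + 42683/159870 = -277057/159870 ≈ -1.7330)
(-25 - 1*(-14))*E = (-25 - 1*(-14))*(-277057/159870) = (-25 + 14)*(-277057/159870) = -11*(-277057/159870) = 3047627/159870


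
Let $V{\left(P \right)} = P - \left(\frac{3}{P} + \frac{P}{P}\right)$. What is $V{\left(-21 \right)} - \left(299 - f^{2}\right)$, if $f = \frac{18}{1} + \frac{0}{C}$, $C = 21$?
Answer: $\frac{22}{7} \approx 3.1429$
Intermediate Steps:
$V{\left(P \right)} = -1 + P - \frac{3}{P}$ ($V{\left(P \right)} = P - \left(\frac{3}{P} + 1\right) = P - \left(1 + \frac{3}{P}\right) = -1 + P - \frac{3}{P}$)
$f = 18$ ($f = \frac{18}{1} + \frac{0}{21} = 18 \cdot 1 + 0 \cdot \frac{1}{21} = 18 + 0 = 18$)
$V{\left(-21 \right)} - \left(299 - f^{2}\right) = \left(-1 - 21 - \frac{3}{-21}\right) - \left(299 - 18^{2}\right) = \left(-1 - 21 - - \frac{1}{7}\right) - \left(299 - 324\right) = \left(-1 - 21 + \frac{1}{7}\right) - \left(299 - 324\right) = - \frac{153}{7} - -25 = - \frac{153}{7} + 25 = \frac{22}{7}$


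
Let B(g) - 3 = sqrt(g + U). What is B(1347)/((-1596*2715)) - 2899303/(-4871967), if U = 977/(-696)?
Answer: 465298932797/781885743940 - sqrt(162957090)/1507932720 ≈ 0.59509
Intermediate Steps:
U = -977/696 (U = 977*(-1/696) = -977/696 ≈ -1.4037)
B(g) = 3 + sqrt(-977/696 + g) (B(g) = 3 + sqrt(g - 977/696) = 3 + sqrt(-977/696 + g))
B(1347)/((-1596*2715)) - 2899303/(-4871967) = (3 + sqrt(-169998 + 121104*1347)/348)/((-1596*2715)) - 2899303/(-4871967) = (3 + sqrt(-169998 + 163127088)/348)/(-4333140) - 2899303*(-1/4871967) = (3 + sqrt(162957090)/348)*(-1/4333140) + 2899303/4871967 = (-1/1444380 - sqrt(162957090)/1507932720) + 2899303/4871967 = 465298932797/781885743940 - sqrt(162957090)/1507932720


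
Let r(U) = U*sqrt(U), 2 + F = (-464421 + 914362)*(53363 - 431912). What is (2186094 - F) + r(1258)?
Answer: 170326901705 + 1258*sqrt(1258) ≈ 1.7033e+11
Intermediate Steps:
F = -170324715611 (F = -2 + (-464421 + 914362)*(53363 - 431912) = -2 + 449941*(-378549) = -2 - 170324715609 = -170324715611)
r(U) = U**(3/2)
(2186094 - F) + r(1258) = (2186094 - 1*(-170324715611)) + 1258**(3/2) = (2186094 + 170324715611) + 1258*sqrt(1258) = 170326901705 + 1258*sqrt(1258)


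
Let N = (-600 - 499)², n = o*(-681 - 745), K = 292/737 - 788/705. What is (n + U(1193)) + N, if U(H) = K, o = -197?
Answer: 773517765059/519585 ≈ 1.4887e+6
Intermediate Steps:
K = -374896/519585 (K = 292*(1/737) - 788*1/705 = 292/737 - 788/705 = -374896/519585 ≈ -0.72153)
U(H) = -374896/519585
n = 280922 (n = -197*(-681 - 745) = -197*(-1426) = 280922)
N = 1207801 (N = (-1099)² = 1207801)
(n + U(1193)) + N = (280922 - 374896/519585) + 1207801 = 145962482474/519585 + 1207801 = 773517765059/519585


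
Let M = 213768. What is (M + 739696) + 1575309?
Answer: 2528773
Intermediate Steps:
(M + 739696) + 1575309 = (213768 + 739696) + 1575309 = 953464 + 1575309 = 2528773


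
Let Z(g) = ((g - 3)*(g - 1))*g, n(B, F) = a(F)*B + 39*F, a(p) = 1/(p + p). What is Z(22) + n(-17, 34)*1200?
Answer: 1599678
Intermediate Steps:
a(p) = 1/(2*p)
n(B, F) = 39*F + B/(2*F) (n(B, F) = (1/(2*F))*B + 39*F = B/(2*F) + 39*F = 39*F + B/(2*F))
Z(g) = g*(-1 + g)*(-3 + g) (Z(g) = ((-3 + g)*(-1 + g))*g = ((-1 + g)*(-3 + g))*g = g*(-1 + g)*(-3 + g))
Z(22) + n(-17, 34)*1200 = 22*(3 + 22² - 4*22) + (39*34 + (½)*(-17)/34)*1200 = 22*(3 + 484 - 88) + (1326 + (½)*(-17)*(1/34))*1200 = 22*399 + (1326 - ¼)*1200 = 8778 + (5303/4)*1200 = 8778 + 1590900 = 1599678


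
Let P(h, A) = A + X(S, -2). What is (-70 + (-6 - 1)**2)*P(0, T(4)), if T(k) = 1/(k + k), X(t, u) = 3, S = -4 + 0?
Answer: -525/8 ≈ -65.625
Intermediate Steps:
S = -4
T(k) = 1/(2*k)
P(h, A) = 3 + A (P(h, A) = A + 3 = 3 + A)
(-70 + (-6 - 1)**2)*P(0, T(4)) = (-70 + (-6 - 1)**2)*(3 + (1/2)/4) = (-70 + (-7)**2)*(3 + (1/2)*(1/4)) = (-70 + 49)*(3 + 1/8) = -21*25/8 = -525/8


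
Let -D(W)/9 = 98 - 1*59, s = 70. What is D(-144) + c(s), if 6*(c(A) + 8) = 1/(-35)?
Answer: -75391/210 ≈ -359.00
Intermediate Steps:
D(W) = -351 (D(W) = -9*(98 - 1*59) = -9*(98 - 59) = -9*39 = -351)
c(A) = -1681/210 (c(A) = -8 + (⅙)/(-35) = -8 + (⅙)*(-1/35) = -8 - 1/210 = -1681/210)
D(-144) + c(s) = -351 - 1681/210 = -75391/210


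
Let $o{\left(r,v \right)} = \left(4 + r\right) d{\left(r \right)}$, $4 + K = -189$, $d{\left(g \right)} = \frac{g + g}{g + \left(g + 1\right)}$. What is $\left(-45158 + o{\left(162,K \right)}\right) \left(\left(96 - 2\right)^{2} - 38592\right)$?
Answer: $\frac{435109073896}{325} \approx 1.3388 \cdot 10^{9}$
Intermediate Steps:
$d{\left(g \right)} = \frac{2 g}{1 + 2 g}$ ($d{\left(g \right)} = \frac{2 g}{g + \left(1 + g\right)} = \frac{2 g}{1 + 2 g}$)
$K = -193$ ($K = -4 - 189 = -193$)
$o{\left(r,v \right)} = \frac{2 r \left(4 + r\right)}{1 + 2 r}$ ($o{\left(r,v \right)} = \left(4 + r\right) \frac{2 r}{1 + 2 r} = \frac{2 r \left(4 + r\right)}{1 + 2 r}$)
$\left(-45158 + o{\left(162,K \right)}\right) \left(\left(96 - 2\right)^{2} - 38592\right) = \left(-45158 + 2 \cdot 162 \frac{1}{1 + 2 \cdot 162} \left(4 + 162\right)\right) \left(\left(96 - 2\right)^{2} - 38592\right) = \left(-45158 + 2 \cdot 162 \frac{1}{1 + 324} \cdot 166\right) \left(94^{2} - 38592\right) = \left(-45158 + 2 \cdot 162 \cdot \frac{1}{325} \cdot 166\right) \left(8836 - 38592\right) = \left(-45158 + 2 \cdot 162 \cdot \frac{1}{325} \cdot 166\right) \left(-29756\right) = \left(-45158 + \frac{53784}{325}\right) \left(-29756\right) = \left(- \frac{14622566}{325}\right) \left(-29756\right) = \frac{435109073896}{325}$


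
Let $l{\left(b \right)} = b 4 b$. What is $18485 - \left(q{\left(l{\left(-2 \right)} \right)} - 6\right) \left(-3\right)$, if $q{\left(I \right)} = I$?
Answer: $18515$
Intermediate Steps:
$l{\left(b \right)} = 4 b^{2}$ ($l{\left(b \right)} = 4 b b = 4 b^{2}$)
$18485 - \left(q{\left(l{\left(-2 \right)} \right)} - 6\right) \left(-3\right) = 18485 - \left(4 \left(-2\right)^{2} - 6\right) \left(-3\right) = 18485 - \left(4 \cdot 4 - 6\right) \left(-3\right) = 18485 - \left(16 - 6\right) \left(-3\right) = 18485 - 10 \left(-3\right) = 18485 - -30 = 18485 + 30 = 18515$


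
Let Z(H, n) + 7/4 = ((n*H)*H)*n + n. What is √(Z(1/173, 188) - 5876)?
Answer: I*√681012735/346 ≈ 75.423*I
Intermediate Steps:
Z(H, n) = -7/4 + n + H²*n² (Z(H, n) = -7/4 + (((n*H)*H)*n + n) = -7/4 + (((H*n)*H)*n + n) = -7/4 + ((n*H²)*n + n) = -7/4 + (H²*n² + n) = -7/4 + (n + H²*n²) = -7/4 + n + H²*n²)
√(Z(1/173, 188) - 5876) = √((-7/4 + 188 + (1/173)²*188²) - 5876) = √((-7/4 + 188 + (1/173)²*35344) - 5876) = √((-7/4 + 188 + (1/29929)*35344) - 5876) = √((-7/4 + 188 + 35344/29929) - 5876) = √(22438481/119716 - 5876) = √(-681012735/119716) = I*√681012735/346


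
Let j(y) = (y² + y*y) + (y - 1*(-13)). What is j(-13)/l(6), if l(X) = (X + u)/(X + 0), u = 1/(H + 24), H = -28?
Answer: 8112/23 ≈ 352.70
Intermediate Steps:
u = -¼ (u = 1/(-28 + 24) = 1/(-4) = -¼ ≈ -0.25000)
l(X) = (-¼ + X)/X (l(X) = (X - ¼)/(X + 0) = (-¼ + X)/X)
j(y) = 13 + y + 2*y² (j(y) = (y² + y²) + (y + 13) = 2*y² + (13 + y) = 13 + y + 2*y²)
j(-13)/l(6) = (13 - 13 + 2*(-13)²)/(((-¼ + 6)/6)) = (13 - 13 + 2*169)/(((⅙)*(23/4))) = (13 - 13 + 338)/(23/24) = 338*(24/23) = 8112/23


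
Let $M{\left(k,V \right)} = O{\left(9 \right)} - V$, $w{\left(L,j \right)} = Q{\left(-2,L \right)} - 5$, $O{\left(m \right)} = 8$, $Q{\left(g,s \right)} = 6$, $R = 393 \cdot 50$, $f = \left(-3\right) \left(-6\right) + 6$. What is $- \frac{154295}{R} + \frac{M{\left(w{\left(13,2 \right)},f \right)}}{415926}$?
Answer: $- \frac{2139187219}{272431530} \approx -7.8522$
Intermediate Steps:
$f = 24$ ($f = 18 + 6 = 24$)
$R = 19650$
$w{\left(L,j \right)} = 1$ ($w{\left(L,j \right)} = 6 - 5 = 1$)
$M{\left(k,V \right)} = 8 - V$
$- \frac{154295}{R} + \frac{M{\left(w{\left(13,2 \right)},f \right)}}{415926} = - \frac{154295}{19650} + \frac{8 - 24}{415926} = \left(-154295\right) \frac{1}{19650} + \left(8 - 24\right) \frac{1}{415926} = - \frac{30859}{3930} - \frac{8}{207963} = - \frac{2139187219}{272431530}$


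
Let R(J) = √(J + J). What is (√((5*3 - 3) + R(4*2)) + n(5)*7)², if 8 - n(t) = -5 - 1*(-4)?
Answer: 4489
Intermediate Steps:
n(t) = 9 (n(t) = 8 - (-5 - 1*(-4)) = 8 - (-5 + 4) = 8 - 1*(-1) = 8 + 1 = 9)
R(J) = √2*√J (R(J) = √(2*J) = √2*√J)
(√((5*3 - 3) + R(4*2)) + n(5)*7)² = (√((5*3 - 3) + √2*√(4*2)) + 9*7)² = (√((15 - 3) + √2*√8) + 63)² = (√(12 + √2*(2*√2)) + 63)² = (√(12 + 4) + 63)² = (√16 + 63)² = (4 + 63)² = 67² = 4489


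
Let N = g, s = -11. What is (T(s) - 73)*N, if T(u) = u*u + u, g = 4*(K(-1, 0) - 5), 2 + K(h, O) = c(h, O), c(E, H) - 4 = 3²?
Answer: 888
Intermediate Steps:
c(E, H) = 13 (c(E, H) = 4 + 3² = 4 + 9 = 13)
K(h, O) = 11 (K(h, O) = -2 + 13 = 11)
g = 24 (g = 4*(11 - 5) = 4*6 = 24)
T(u) = u + u² (T(u) = u² + u = u + u²)
N = 24
(T(s) - 73)*N = (-11*(1 - 11) - 73)*24 = (-11*(-10) - 73)*24 = (110 - 73)*24 = 37*24 = 888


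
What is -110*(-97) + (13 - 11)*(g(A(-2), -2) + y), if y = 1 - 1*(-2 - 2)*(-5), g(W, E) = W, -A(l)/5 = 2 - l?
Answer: 10592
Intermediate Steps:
A(l) = -10 + 5*l (A(l) = -5*(2 - l) = -10 + 5*l)
y = -19 (y = 1 - 1*(-4)*(-5) = 1 - (-4)*(-5) = 1 - 1*20 = 1 - 20 = -19)
-110*(-97) + (13 - 11)*(g(A(-2), -2) + y) = -110*(-97) + (13 - 11)*((-10 + 5*(-2)) - 19) = 10670 + 2*((-10 - 10) - 19) = 10670 + 2*(-20 - 19) = 10670 + 2*(-39) = 10670 - 78 = 10592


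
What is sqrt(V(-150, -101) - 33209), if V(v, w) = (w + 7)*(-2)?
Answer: 3*I*sqrt(3669) ≈ 181.72*I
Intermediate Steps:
V(v, w) = -14 - 2*w (V(v, w) = (7 + w)*(-2) = -14 - 2*w)
sqrt(V(-150, -101) - 33209) = sqrt((-14 - 2*(-101)) - 33209) = sqrt((-14 + 202) - 33209) = sqrt(188 - 33209) = sqrt(-33021) = 3*I*sqrt(3669)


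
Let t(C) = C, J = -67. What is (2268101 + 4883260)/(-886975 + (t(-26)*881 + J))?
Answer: -2383787/303316 ≈ -7.8591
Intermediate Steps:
(2268101 + 4883260)/(-886975 + (t(-26)*881 + J)) = (2268101 + 4883260)/(-886975 + (-26*881 - 67)) = 7151361/(-886975 + (-22906 - 67)) = 7151361/(-886975 - 22973) = 7151361/(-909948) = 7151361*(-1/909948) = -2383787/303316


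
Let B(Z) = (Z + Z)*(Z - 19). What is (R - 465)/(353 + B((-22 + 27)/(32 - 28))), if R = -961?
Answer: -11408/2469 ≈ -4.6205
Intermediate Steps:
B(Z) = 2*Z*(-19 + Z) (B(Z) = (2*Z)*(-19 + Z) = 2*Z*(-19 + Z))
(R - 465)/(353 + B((-22 + 27)/(32 - 28))) = (-961 - 465)/(353 + 2*((-22 + 27)/(32 - 28))*(-19 + (-22 + 27)/(32 - 28))) = -1426/(353 + 2*(5/4)*(-19 + 5/4)) = -1426/(353 + 2*(5/4)*(-71/4)) = -1426/(353 - 355/8) = -1426/2469/8 = -1426*8/2469 = -11408/2469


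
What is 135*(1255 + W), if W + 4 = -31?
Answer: 164700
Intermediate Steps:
W = -35 (W = -4 - 31 = -35)
135*(1255 + W) = 135*(1255 - 35) = 135*1220 = 164700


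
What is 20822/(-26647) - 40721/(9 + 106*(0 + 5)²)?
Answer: -1140458185/70854373 ≈ -16.096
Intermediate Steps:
20822/(-26647) - 40721/(9 + 106*(0 + 5)²) = 20822*(-1/26647) - 40721/(9 + 106*5²) = -20822/26647 - 40721/(9 + 106*25) = -20822/26647 - 40721/(9 + 2650) = -20822/26647 - 40721/2659 = -1140458185/70854373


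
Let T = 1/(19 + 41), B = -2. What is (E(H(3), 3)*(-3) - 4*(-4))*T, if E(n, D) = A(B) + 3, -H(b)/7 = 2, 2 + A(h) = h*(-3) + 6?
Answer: -23/60 ≈ -0.38333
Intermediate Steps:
A(h) = 4 - 3*h (A(h) = -2 + (h*(-3) + 6) = -2 + (-3*h + 6) = -2 + (6 - 3*h) = 4 - 3*h)
H(b) = -14 (H(b) = -7*2 = -14)
E(n, D) = 13 (E(n, D) = (4 - 3*(-2)) + 3 = (4 + 6) + 3 = 10 + 3 = 13)
T = 1/60 ≈ 0.016667
(E(H(3), 3)*(-3) - 4*(-4))*T = (13*(-3) - 4*(-4))*(1/60) = (-39 + 16)*(1/60) = -23*1/60 = -23/60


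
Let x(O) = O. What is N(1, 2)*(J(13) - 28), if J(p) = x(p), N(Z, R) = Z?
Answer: -15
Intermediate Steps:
J(p) = p
N(1, 2)*(J(13) - 28) = 1*(13 - 28) = 1*(-15) = -15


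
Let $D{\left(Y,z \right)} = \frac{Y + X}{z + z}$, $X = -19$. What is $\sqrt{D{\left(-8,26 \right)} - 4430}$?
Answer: $\frac{i \sqrt{2995031}}{26} \approx 66.562 i$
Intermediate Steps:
$D{\left(Y,z \right)} = \frac{-19 + Y}{2 z}$ ($D{\left(Y,z \right)} = \frac{Y - 19}{z + z} = \frac{-19 + Y}{2 z}$)
$\sqrt{D{\left(-8,26 \right)} - 4430} = \sqrt{\frac{-19 - 8}{2 \cdot 26} - 4430} = \sqrt{\frac{1}{2} \cdot \frac{1}{26} \left(-27\right) - 4430} = \sqrt{- \frac{27}{52} - 4430} = \sqrt{- \frac{230387}{52}} = \frac{i \sqrt{2995031}}{26}$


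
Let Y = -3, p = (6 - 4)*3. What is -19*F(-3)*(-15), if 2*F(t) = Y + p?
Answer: 855/2 ≈ 427.50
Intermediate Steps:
p = 6 (p = 2*3 = 6)
F(t) = 3/2 (F(t) = (-3 + 6)/2 = (½)*3 = 3/2)
-19*F(-3)*(-15) = -19*3/2*(-15) = -57/2*(-15) = 855/2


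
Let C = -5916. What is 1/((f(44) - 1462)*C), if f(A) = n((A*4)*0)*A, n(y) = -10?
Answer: 1/11252232 ≈ 8.8871e-8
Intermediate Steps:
f(A) = -10*A
1/((f(44) - 1462)*C) = 1/(-10*44 - 1462*(-5916)) = -1/5916/(-440 - 1462) = -1/5916/(-1902) = -1/1902*(-1/5916) = 1/11252232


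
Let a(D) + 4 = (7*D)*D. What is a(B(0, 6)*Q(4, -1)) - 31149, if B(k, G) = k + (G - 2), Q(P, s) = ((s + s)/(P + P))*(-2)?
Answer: -31125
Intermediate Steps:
Q(P, s) = -2*s/P (Q(P, s) = ((2*s)/((2*P)))*(-2) = ((2*s)*(1/(2*P)))*(-2) = (s/P)*(-2) = -2*s/P)
B(k, G) = -2 + G + k (B(k, G) = k + (-2 + G) = -2 + G + k)
a(D) = -4 + 7*D**2 (a(D) = -4 + (7*D)*D = -4 + 7*D**2)
a(B(0, 6)*Q(4, -1)) - 31149 = (-4 + 7*((-2 + 6 + 0)*(-2*(-1)/4))**2) - 31149 = (-4 + 7*(4*(-2*(-1)*1/4))**2) - 31149 = (-4 + 7*(4*(1/2))**2) - 31149 = (-4 + 7*2**2) - 31149 = (-4 + 7*4) - 31149 = (-4 + 28) - 31149 = 24 - 31149 = -31125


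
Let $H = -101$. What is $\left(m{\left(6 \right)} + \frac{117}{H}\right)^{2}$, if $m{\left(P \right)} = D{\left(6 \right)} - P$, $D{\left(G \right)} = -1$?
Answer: $\frac{678976}{10201} \approx 66.56$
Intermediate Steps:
$m{\left(P \right)} = -1 - P$
$\left(m{\left(6 \right)} + \frac{117}{H}\right)^{2} = \left(\left(-1 - 6\right) + \frac{117}{-101}\right)^{2} = \left(\left(-1 - 6\right) + 117 \left(- \frac{1}{101}\right)\right)^{2} = \left(-7 - \frac{117}{101}\right)^{2} = \left(- \frac{824}{101}\right)^{2} = \frac{678976}{10201}$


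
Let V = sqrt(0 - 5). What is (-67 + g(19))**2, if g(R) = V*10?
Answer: 3989 - 1340*I*sqrt(5) ≈ 3989.0 - 2996.3*I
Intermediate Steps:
V = I*sqrt(5) (V = sqrt(-5) = I*sqrt(5) ≈ 2.2361*I)
g(R) = 10*I*sqrt(5) (g(R) = (I*sqrt(5))*10 = 10*I*sqrt(5))
(-67 + g(19))**2 = (-67 + 10*I*sqrt(5))**2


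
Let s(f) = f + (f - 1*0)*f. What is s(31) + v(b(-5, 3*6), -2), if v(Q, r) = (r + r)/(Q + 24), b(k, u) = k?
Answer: 18844/19 ≈ 991.79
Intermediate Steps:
s(f) = f + f² (s(f) = f + (f + 0)*f = f + f*f = f + f²)
v(Q, r) = 2*r/(24 + Q) (v(Q, r) = (2*r)/(24 + Q) = 2*r/(24 + Q))
s(31) + v(b(-5, 3*6), -2) = 31*(1 + 31) + 2*(-2)/(24 - 5) = 31*32 + 2*(-2)/19 = 992 + 2*(-2)*(1/19) = 992 - 4/19 = 18844/19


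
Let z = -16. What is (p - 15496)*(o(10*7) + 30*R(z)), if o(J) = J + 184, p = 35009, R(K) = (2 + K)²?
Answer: 119692742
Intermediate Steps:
o(J) = 184 + J
(p - 15496)*(o(10*7) + 30*R(z)) = (35009 - 15496)*((184 + 10*7) + 30*(2 - 16)²) = 19513*((184 + 70) + 30*(-14)²) = 19513*(254 + 30*196) = 19513*(254 + 5880) = 19513*6134 = 119692742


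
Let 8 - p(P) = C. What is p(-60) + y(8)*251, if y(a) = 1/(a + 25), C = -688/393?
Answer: 25011/1441 ≈ 17.357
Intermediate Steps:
C = -688/393 (C = -688*1/393 = -688/393 ≈ -1.7506)
y(a) = 1/(25 + a)
p(P) = 3832/393 (p(P) = 8 - 1*(-688/393) = 8 + 688/393 = 3832/393)
p(-60) + y(8)*251 = 3832/393 + 251/(25 + 8) = 3832/393 + 251/33 = 25011/1441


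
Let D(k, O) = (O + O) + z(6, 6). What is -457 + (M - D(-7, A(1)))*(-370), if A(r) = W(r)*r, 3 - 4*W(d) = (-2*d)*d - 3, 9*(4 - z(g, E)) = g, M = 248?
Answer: -268511/3 ≈ -89504.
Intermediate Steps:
z(g, E) = 4 - g/9
W(d) = 3/2 + d²/2 (W(d) = ¾ - ((-2*d)*d - 3)/4 = ¾ - (-2*d² - 3)/4 = ¾ - (-3 - 2*d²)/4 = ¾ + (¾ + d²/2) = 3/2 + d²/2)
A(r) = r*(3/2 + r²/2) (A(r) = (3/2 + r²/2)*r = r*(3/2 + r²/2))
D(k, O) = 10/3 + 2*O (D(k, O) = (O + O) + (4 - ⅑*6) = 2*O + (4 - ⅔) = 2*O + 10/3 = 10/3 + 2*O)
-457 + (M - D(-7, A(1)))*(-370) = -457 + (248 - (10/3 + 2*((½)*1*(3 + 1²))))*(-370) = -457 + (248 - (10/3 + 2*((½)*1*(3 + 1))))*(-370) = -457 + (248 - (10/3 + 2*((½)*1*4)))*(-370) = -457 + (248 - (10/3 + 2*2))*(-370) = -457 + (248 - (10/3 + 4))*(-370) = -457 + (248 - 1*22/3)*(-370) = -457 + (248 - 22/3)*(-370) = -457 + (722/3)*(-370) = -457 - 267140/3 = -268511/3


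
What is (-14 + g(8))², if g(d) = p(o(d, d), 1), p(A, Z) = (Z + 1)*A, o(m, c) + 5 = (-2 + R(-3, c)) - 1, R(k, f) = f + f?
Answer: 4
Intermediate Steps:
R(k, f) = 2*f
o(m, c) = -8 + 2*c (o(m, c) = -5 + ((-2 + 2*c) - 1) = -5 + (-3 + 2*c) = -8 + 2*c)
p(A, Z) = A*(1 + Z) (p(A, Z) = (1 + Z)*A = A*(1 + Z))
g(d) = -16 + 4*d (g(d) = (-8 + 2*d)*(1 + 1) = (-8 + 2*d)*2 = -16 + 4*d)
(-14 + g(8))² = (-14 + (-16 + 4*8))² = (-14 + (-16 + 32))² = (-14 + 16)² = 2² = 4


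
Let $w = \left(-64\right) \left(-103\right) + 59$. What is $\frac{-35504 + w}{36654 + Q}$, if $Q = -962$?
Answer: $- \frac{28853}{35692} \approx -0.80839$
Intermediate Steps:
$w = 6651$ ($w = 6592 + 59 = 6651$)
$\frac{-35504 + w}{36654 + Q} = \frac{-35504 + 6651}{36654 - 962} = - \frac{28853}{35692}$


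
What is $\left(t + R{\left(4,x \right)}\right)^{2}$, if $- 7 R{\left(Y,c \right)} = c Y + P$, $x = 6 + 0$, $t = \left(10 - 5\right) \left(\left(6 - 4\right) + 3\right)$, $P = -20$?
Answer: $\frac{29241}{49} \approx 596.75$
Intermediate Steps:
$t = 25$ ($t = 5 \left(2 + 3\right) = 5 \cdot 5 = 25$)
$x = 6$
$R{\left(Y,c \right)} = \frac{20}{7} - \frac{Y c}{7}$ ($R{\left(Y,c \right)} = - \frac{c Y - 20}{7} = - \frac{Y c - 20}{7} = - \frac{-20 + Y c}{7} = \frac{20}{7} - \frac{Y c}{7}$)
$\left(t + R{\left(4,x \right)}\right)^{2} = \left(25 + \left(\frac{20}{7} - \frac{4}{7} \cdot 6\right)\right)^{2} = \left(25 + \left(\frac{20}{7} - \frac{24}{7}\right)\right)^{2} = \left(25 - \frac{4}{7}\right)^{2} = \left(\frac{171}{7}\right)^{2} = \frac{29241}{49}$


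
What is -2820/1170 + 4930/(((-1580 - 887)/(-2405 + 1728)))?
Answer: 129934892/96213 ≈ 1350.5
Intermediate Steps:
-2820/1170 + 4930/(((-1580 - 887)/(-2405 + 1728))) = -2820*1/1170 + 4930/((-2467/(-677))) = -94/39 + 4930/((-2467*(-1/677))) = -94/39 + 4930/(2467/677) = -94/39 + 4930*(677/2467) = -94/39 + 3337610/2467 = 129934892/96213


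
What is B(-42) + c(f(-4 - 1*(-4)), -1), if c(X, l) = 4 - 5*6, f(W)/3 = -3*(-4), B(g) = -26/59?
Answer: -1560/59 ≈ -26.441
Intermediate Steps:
B(g) = -26/59 (B(g) = -26*1/59 = -26/59)
f(W) = 36 (f(W) = 3*(-3*(-4)) = 3*12 = 36)
c(X, l) = -26 (c(X, l) = 4 - 30 = -26)
B(-42) + c(f(-4 - 1*(-4)), -1) = -26/59 - 26 = -1560/59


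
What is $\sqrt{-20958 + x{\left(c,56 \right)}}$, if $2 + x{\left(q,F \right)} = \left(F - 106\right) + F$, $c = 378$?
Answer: $i \sqrt{20954} \approx 144.75 i$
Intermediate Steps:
$x{\left(q,F \right)} = -108 + 2 F$ ($x{\left(q,F \right)} = -2 + \left(\left(F - 106\right) + F\right) = -2 + \left(\left(-106 + F\right) + F\right) = -2 + \left(-106 + 2 F\right) = -108 + 2 F$)
$\sqrt{-20958 + x{\left(c,56 \right)}} = \sqrt{-20958 + \left(-108 + 2 \cdot 56\right)} = \sqrt{-20958 + \left(-108 + 112\right)} = \sqrt{-20958 + 4} = \sqrt{-20954} = i \sqrt{20954}$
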